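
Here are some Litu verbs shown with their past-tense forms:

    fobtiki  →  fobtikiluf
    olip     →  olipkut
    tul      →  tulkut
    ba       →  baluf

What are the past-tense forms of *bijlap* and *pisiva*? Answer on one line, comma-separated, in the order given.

Looking at the final sound of each stem: -kut when the stem ends in a consonant (*olip*, *tul*); -luf when the stem ends in a vowel (*fobtiki*, *ba*).
*bijlap*: final sound = /p/, a consonant → -kut → *bijlapkut*.
The final sound of *pisiva* is /a/, which is a vowel, so the suffix is -luf, giving *pisivaluf*.

bijlapkut, pisivaluf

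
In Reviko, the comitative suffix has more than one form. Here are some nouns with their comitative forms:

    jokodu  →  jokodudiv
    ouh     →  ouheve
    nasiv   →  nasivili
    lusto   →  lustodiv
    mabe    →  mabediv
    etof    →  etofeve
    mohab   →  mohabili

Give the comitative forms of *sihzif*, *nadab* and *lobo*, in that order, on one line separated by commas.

sihzifeve, nadabili, lobodiv

Looking at the final sound of each stem: -eve when the stem ends in a voiceless consonant (*ouh*, *etof*); -ili when the stem ends in a voiced consonant (*nasiv*, *mohab*); -div when the stem ends in a vowel (*jokodu*, *lusto*, *mabe*).
*sihzif* — final sound /f/ (a voiceless consonant) → -eve → *sihzifeve*.
*nadab*: final sound = /b/, a voiced consonant → -ili → *nadabili*.
*lobo* — final sound /o/ (a vowel) → -div → *lobodiv*.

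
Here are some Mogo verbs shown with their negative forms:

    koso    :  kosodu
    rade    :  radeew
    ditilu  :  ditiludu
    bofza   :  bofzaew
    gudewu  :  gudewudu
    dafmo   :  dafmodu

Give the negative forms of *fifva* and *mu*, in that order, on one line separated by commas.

fifvaew, mudu

The pattern is rounding harmony: -du when the last vowel of the stem is a rounded vowel (*koso*, *ditilu*, *gudewu*, *dafmo*); -ew when the last vowel of the stem is an unrounded vowel (*rade*, *bofza*).
Since the last vowel of *fifva* is /a/ (an unrounded vowel), it takes -ew, giving *fifvaew*.
Since the last vowel of *mu* is /u/ (a rounded vowel), it takes -du, giving *mudu*.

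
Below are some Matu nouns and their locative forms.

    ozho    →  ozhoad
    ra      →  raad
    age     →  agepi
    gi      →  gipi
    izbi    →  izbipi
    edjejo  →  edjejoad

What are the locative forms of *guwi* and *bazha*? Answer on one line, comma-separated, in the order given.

The suffix is conditioned by the last vowel: -pi when the last vowel of the stem is a front vowel (*age*, *gi*, *izbi*); -ad when the last vowel of the stem is a back vowel (*ozho*, *ra*, *edjejo*).
*guwi*: last vowel = /i/, a front vowel → -pi → *guwipi*.
Since the last vowel of *bazha* is /a/ (a back vowel), it takes -ad, giving *bazhaad*.

guwipi, bazhaad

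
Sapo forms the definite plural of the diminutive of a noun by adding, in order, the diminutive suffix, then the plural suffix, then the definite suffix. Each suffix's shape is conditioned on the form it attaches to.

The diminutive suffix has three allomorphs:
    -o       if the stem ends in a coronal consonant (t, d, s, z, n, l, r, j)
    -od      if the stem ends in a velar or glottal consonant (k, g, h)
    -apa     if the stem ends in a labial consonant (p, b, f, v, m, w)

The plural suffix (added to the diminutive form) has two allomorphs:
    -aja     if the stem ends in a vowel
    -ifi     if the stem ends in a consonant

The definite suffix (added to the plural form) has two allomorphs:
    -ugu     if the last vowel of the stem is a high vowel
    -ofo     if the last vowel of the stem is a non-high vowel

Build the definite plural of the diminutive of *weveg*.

wevegodifiugu

The final consonant of *weveg* is /g/, which is velar/glottal, so the diminutive suffix is -od, giving *wevegod*.
Since the final sound of the diminutive form *wevegod* is /d/ (a consonant), it takes -ifi, giving *wevegodifi*.
Since the last vowel of the plural form *wevegodifi* is /i/ (a high vowel), it takes -ugu, giving *wevegodifiugu*.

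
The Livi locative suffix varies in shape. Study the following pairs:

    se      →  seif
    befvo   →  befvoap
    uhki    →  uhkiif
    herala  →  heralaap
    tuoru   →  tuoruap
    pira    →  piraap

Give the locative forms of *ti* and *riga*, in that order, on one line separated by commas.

The alternation tracks the last vowel of the stem — -if when the last vowel of the stem is a front vowel (*se*, *uhki*); -ap when the last vowel of the stem is a back vowel (*befvo*, *herala*, *tuoru*, *pira*).
Since the last vowel of *ti* is /i/ (a front vowel), it takes -if, giving *tiif*.
*riga* — last vowel /a/ (a back vowel) → -ap → *rigaap*.

tiif, rigaap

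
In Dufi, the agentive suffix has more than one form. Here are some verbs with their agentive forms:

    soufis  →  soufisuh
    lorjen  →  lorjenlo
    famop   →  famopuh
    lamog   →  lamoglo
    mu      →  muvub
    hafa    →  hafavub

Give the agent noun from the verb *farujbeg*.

farujbeglo

Looking at the final sound of each stem: -uh when the stem ends in a voiceless consonant (*soufis*, *famop*); -lo when the stem ends in a voiced consonant (*lorjen*, *lamog*); -vub when the stem ends in a vowel (*mu*, *hafa*).
Since the final sound of *farujbeg* is /g/ (a voiced consonant), it takes -lo, giving *farujbeglo*.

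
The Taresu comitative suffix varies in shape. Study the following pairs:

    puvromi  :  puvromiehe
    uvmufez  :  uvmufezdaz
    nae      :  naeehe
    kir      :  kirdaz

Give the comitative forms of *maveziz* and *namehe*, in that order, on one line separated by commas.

The pattern is consonant vs. vowel: -daz when the stem ends in a consonant (*uvmufez*, *kir*); -ehe when the stem ends in a vowel (*puvromi*, *nae*).
The final sound of *maveziz* is /z/, which is a consonant, so the suffix is -daz, giving *mavezizdaz*.
The final sound of *namehe* is /e/, which is a vowel, so the suffix is -ehe, giving *nameheehe*.

mavezizdaz, nameheehe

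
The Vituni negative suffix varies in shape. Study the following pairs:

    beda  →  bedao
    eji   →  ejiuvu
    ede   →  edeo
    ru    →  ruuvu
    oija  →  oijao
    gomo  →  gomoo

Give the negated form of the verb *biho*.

bihoo

The pattern is height harmony: -uvu when the last vowel of the stem is a high vowel (*eji*, *ru*); -o when the last vowel of the stem is a non-high vowel (*beda*, *ede*, *oija*, *gomo*).
*biho*: last vowel = /o/, a non-high vowel → -o → *bihoo*.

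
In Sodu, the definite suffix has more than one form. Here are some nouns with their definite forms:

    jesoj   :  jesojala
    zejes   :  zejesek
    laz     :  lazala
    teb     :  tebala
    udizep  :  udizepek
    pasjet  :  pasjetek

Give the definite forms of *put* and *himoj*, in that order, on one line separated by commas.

The alternation tracks the final consonant of the stem — -ek when the stem ends in a voiceless consonant (*zejes*, *udizep*, *pasjet*); -ala when the stem ends in a voiced consonant (*jesoj*, *laz*, *teb*).
Since the final consonant of *put* is /t/ (voiceless), it takes -ek, giving *putek*.
*himoj* — final consonant /j/ (voiced) → -ala → *himojala*.

putek, himojala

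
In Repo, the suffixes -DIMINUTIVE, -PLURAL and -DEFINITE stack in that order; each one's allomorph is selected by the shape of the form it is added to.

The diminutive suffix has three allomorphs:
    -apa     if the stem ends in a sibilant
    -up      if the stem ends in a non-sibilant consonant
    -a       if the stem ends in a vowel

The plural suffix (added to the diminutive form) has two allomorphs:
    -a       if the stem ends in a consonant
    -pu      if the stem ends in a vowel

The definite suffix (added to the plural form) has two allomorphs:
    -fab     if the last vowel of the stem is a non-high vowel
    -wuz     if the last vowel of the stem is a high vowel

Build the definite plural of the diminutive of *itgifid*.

*itgifid* — final sound /d/ (a non-sibilant consonant) → -up → *itgifidup*.
The final sound of the diminutive form *itgifidup* is /p/, which is a consonant, so the plural suffix is -a, giving *itgifidupa*.
The plural form *itgifidupa* — last vowel /a/ (a non-high vowel) → -fab → *itgifidupafab*.

itgifidupafab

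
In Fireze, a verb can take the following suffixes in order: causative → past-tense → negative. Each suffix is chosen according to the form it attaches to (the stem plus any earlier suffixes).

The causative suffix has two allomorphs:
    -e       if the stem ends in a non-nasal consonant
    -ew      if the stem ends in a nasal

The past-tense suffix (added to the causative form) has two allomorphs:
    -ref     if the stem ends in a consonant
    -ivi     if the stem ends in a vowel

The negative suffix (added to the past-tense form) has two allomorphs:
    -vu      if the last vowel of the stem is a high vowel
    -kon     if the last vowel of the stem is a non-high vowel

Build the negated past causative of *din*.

dinewrefkon

Since the final consonant of *din* is /n/ (a nasal), it takes -ew, giving *dinew*.
The causative form *dinew*: final sound = /w/, a consonant → -ref → *dinewref*.
The past-tense form *dinewref*: last vowel = /e/, a non-high vowel → -kon → *dinewrefkon*.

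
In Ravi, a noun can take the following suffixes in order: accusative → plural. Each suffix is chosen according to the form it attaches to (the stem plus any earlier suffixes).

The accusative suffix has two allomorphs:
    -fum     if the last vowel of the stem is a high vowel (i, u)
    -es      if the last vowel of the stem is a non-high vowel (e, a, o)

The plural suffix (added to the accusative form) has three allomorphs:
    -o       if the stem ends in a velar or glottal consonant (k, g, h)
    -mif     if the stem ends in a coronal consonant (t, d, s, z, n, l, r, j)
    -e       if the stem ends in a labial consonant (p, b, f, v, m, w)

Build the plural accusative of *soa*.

soaesmif

*soa* — last vowel /a/ (a non-high vowel) → -es → *soaes*.
Since the final consonant of the accusative form *soaes* is /s/ (coronal), it takes -mif, giving *soaesmif*.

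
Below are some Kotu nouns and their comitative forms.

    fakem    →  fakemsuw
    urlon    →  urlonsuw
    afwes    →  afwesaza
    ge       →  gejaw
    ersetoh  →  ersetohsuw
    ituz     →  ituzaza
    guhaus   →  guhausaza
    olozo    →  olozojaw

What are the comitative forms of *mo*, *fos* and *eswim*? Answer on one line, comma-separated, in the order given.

Looking at the final sound of each stem: -aza when the stem ends in a sibilant (*afwes*, *ituz*, *guhaus*); -suw when the stem ends in a non-sibilant consonant (*fakem*, *urlon*, *ersetoh*); -jaw when the stem ends in a vowel (*ge*, *olozo*).
Since the final sound of *mo* is /o/ (a vowel), it takes -jaw, giving *mojaw*.
*fos*: final sound = /s/, a sibilant → -aza → *fosaza*.
The final sound of *eswim* is /m/, which is a non-sibilant consonant, so the suffix is -suw, giving *eswimsuw*.

mojaw, fosaza, eswimsuw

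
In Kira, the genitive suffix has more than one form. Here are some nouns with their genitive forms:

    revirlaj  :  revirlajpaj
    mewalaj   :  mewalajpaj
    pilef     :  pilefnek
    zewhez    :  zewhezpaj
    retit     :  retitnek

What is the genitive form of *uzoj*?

uzojpaj

The suffix is conditioned by the final consonant: -nek when the stem ends in a voiceless consonant (*pilef*, *retit*); -paj when the stem ends in a voiced consonant (*revirlaj*, *mewalaj*, *zewhez*).
*uzoj*: final consonant = /j/, voiced → -paj → *uzojpaj*.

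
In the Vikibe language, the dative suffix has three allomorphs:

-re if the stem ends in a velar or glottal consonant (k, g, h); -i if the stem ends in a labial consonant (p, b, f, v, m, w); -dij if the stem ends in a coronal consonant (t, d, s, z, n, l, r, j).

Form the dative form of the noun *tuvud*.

tuvuddij

Since the final consonant of *tuvud* is /d/ (coronal), it takes -dij, giving *tuvuddij*.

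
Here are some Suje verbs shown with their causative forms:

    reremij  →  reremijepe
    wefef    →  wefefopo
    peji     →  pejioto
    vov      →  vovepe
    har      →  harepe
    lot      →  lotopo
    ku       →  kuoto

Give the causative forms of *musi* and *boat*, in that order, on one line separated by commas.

musioto, boatopo

The alternation tracks the final sound of the stem — -opo when the stem ends in a voiceless consonant (*wefef*, *lot*); -epe when the stem ends in a voiced consonant (*reremij*, *vov*, *har*); -oto when the stem ends in a vowel (*peji*, *ku*).
The final sound of *musi* is /i/, which is a vowel, so the suffix is -oto, giving *musioto*.
*boat* — final sound /t/ (a voiceless consonant) → -opo → *boatopo*.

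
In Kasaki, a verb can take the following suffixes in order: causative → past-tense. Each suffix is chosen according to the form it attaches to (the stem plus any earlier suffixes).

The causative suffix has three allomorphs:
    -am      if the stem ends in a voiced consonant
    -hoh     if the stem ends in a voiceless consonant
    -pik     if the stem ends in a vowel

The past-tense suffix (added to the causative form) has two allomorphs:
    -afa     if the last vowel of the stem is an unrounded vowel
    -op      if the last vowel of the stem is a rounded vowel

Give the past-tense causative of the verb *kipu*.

The final sound of *kipu* is /u/, which is a vowel, so the causative suffix is -pik, giving *kipupik*.
The causative form *kipupik*: last vowel = /i/, an unrounded vowel → -afa → *kipupikafa*.

kipupikafa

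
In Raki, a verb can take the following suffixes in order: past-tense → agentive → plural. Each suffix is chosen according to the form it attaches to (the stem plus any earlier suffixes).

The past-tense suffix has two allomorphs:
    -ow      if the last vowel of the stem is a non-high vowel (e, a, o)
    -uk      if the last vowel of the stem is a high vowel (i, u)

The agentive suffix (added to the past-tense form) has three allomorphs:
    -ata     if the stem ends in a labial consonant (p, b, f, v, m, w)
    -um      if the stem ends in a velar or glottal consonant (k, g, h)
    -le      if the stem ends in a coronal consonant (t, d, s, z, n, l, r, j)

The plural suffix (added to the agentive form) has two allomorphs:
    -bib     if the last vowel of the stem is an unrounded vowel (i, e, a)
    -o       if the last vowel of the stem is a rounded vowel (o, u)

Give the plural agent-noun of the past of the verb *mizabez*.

mizabezowatabib

*mizabez*: last vowel = /e/, a non-high vowel → -ow → *mizabezow*.
Since the final consonant of the past-tense form *mizabezow* is /w/ (labial), it takes -ata, giving *mizabezowata*.
The agentive form *mizabezowata* — last vowel /a/ (an unrounded vowel) → -bib → *mizabezowatabib*.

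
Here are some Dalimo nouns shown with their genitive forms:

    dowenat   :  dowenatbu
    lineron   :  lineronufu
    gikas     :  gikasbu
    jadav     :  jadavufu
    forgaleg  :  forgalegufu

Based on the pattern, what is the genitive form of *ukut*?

The pattern is voicing of the final consonant: -bu when the stem ends in a voiceless consonant (*dowenat*, *gikas*); -ufu when the stem ends in a voiced consonant (*lineron*, *jadav*, *forgaleg*).
*ukut* — final consonant /t/ (voiceless) → -bu → *ukutbu*.

ukutbu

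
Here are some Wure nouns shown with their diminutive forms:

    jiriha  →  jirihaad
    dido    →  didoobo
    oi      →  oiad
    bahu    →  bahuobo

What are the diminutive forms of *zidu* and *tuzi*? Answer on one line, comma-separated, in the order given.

The pattern is rounding harmony: -obo when the last vowel of the stem is a rounded vowel (*dido*, *bahu*); -ad when the last vowel of the stem is an unrounded vowel (*jiriha*, *oi*).
*zidu*: last vowel = /u/, a rounded vowel → -obo → *ziduobo*.
The last vowel of *tuzi* is /i/, which is an unrounded vowel, so the suffix is -ad, giving *tuziad*.

ziduobo, tuziad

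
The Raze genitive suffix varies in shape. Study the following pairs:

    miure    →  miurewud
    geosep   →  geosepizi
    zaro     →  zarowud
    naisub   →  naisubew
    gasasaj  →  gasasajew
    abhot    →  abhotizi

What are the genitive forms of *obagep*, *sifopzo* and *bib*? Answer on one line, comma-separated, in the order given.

obagepizi, sifopzowud, bibew

The alternation tracks the final sound of the stem — -izi when the stem ends in a voiceless consonant (*geosep*, *abhot*); -ew when the stem ends in a voiced consonant (*naisub*, *gasasaj*); -wud when the stem ends in a vowel (*miure*, *zaro*).
The final sound of *obagep* is /p/, which is a voiceless consonant, so the suffix is -izi, giving *obagepizi*.
The final sound of *sifopzo* is /o/, which is a vowel, so the suffix is -wud, giving *sifopzowud*.
*bib* — final sound /b/ (a voiced consonant) → -ew → *bibew*.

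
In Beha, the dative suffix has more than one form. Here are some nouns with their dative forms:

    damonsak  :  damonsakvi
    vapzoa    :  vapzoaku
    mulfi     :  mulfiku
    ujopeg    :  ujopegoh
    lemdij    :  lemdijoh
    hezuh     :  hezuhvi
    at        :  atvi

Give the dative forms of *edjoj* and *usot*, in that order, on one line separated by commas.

The pattern is voicing of the final sound: -vi when the stem ends in a voiceless consonant (*damonsak*, *hezuh*, *at*); -oh when the stem ends in a voiced consonant (*ujopeg*, *lemdij*); -ku when the stem ends in a vowel (*vapzoa*, *mulfi*).
*edjoj*: final sound = /j/, a voiced consonant → -oh → *edjojoh*.
*usot* — final sound /t/ (a voiceless consonant) → -vi → *usotvi*.

edjojoh, usotvi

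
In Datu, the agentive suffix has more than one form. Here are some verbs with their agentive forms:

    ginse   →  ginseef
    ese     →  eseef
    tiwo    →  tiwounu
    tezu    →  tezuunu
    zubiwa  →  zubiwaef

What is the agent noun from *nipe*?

nipeef

Looking at the last vowel of each stem: -unu when the last vowel of the stem is a rounded vowel (*tiwo*, *tezu*); -ef when the last vowel of the stem is an unrounded vowel (*ginse*, *ese*, *zubiwa*).
*nipe*: last vowel = /e/, an unrounded vowel → -ef → *nipeef*.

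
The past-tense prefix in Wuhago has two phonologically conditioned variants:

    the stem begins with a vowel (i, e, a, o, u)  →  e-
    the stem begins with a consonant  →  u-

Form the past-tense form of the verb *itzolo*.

*itzolo*: first sound = /i/, a vowel → e- → *eitzolo*.

eitzolo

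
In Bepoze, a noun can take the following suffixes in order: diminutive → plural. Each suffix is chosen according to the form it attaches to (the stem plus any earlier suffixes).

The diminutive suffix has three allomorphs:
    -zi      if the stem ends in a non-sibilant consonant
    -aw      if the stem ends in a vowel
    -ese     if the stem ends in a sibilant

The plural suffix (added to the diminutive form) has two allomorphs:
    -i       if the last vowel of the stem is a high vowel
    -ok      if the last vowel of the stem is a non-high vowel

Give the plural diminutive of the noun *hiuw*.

*hiuw*: final sound = /w/, a non-sibilant consonant → -zi → *hiuwzi*.
The diminutive form *hiuwzi* — last vowel /i/ (a high vowel) → -i → *hiuwzii*.

hiuwzii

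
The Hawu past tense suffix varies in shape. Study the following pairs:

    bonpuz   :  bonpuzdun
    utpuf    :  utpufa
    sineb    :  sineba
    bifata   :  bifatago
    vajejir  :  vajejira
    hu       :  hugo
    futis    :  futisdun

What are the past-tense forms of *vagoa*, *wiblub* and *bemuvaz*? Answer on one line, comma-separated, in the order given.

The pattern is sibilance of the final sound: -dun when the stem ends in a sibilant (*bonpuz*, *futis*); -a when the stem ends in a non-sibilant consonant (*utpuf*, *sineb*, *vajejir*); -go when the stem ends in a vowel (*bifata*, *hu*).
*vagoa*: final sound = /a/, a vowel → -go → *vagoago*.
The final sound of *wiblub* is /b/, which is a non-sibilant consonant, so the suffix is -a, giving *wibluba*.
*bemuvaz*: final sound = /z/, a sibilant → -dun → *bemuvazdun*.

vagoago, wibluba, bemuvazdun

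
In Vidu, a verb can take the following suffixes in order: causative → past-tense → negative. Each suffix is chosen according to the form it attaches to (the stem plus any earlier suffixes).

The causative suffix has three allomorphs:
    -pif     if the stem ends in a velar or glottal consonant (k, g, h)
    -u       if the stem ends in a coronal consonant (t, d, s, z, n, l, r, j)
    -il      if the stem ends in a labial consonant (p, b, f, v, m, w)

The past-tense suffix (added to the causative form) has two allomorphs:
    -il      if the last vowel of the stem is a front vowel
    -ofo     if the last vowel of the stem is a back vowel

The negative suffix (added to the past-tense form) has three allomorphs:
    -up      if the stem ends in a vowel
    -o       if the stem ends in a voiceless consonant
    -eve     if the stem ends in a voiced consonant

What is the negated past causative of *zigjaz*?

zigjazuofoup

*zigjaz*: final consonant = /z/, coronal → -u → *zigjazu*.
Since the last vowel of the causative form *zigjazu* is /u/ (a back vowel), it takes -ofo, giving *zigjazuofo*.
The past-tense form *zigjazuofo*: final sound = /o/, a vowel → -up → *zigjazuofoup*.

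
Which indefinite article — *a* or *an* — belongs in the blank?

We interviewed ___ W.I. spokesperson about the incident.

The indefinite article is chosen by the initial *sound* of the following word, not its spelling.
The initialism *W.I.* is read letter by letter; the first letter, W, is pronounced /ˈdʌbəl.juː/, which begins with a consonant sound.
So the article is *a*: We interviewed a W.I. spokesperson about the incident.

a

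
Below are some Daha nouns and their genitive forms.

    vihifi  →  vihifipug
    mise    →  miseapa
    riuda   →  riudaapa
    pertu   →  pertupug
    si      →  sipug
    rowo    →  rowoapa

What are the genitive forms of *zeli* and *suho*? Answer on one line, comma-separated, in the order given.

zelipug, suhoapa

The alternation tracks the last vowel of the stem — -pug when the last vowel of the stem is a high vowel (*vihifi*, *pertu*, *si*); -apa when the last vowel of the stem is a non-high vowel (*mise*, *riuda*, *rowo*).
*zeli* — last vowel /i/ (a high vowel) → -pug → *zelipug*.
The last vowel of *suho* is /o/, which is a non-high vowel, so the suffix is -apa, giving *suhoapa*.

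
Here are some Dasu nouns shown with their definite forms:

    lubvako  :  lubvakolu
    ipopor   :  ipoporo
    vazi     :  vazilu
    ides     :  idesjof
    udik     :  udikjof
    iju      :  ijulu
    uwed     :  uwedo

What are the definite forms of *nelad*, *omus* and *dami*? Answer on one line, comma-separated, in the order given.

The alternation tracks the final sound of the stem — -jof when the stem ends in a voiceless consonant (*ides*, *udik*); -o when the stem ends in a voiced consonant (*ipopor*, *uwed*); -lu when the stem ends in a vowel (*lubvako*, *vazi*, *iju*).
The final sound of *nelad* is /d/, which is a voiced consonant, so the suffix is -o, giving *nelado*.
Since the final sound of *omus* is /s/ (a voiceless consonant), it takes -jof, giving *omusjof*.
*dami* — final sound /i/ (a vowel) → -lu → *damilu*.

nelado, omusjof, damilu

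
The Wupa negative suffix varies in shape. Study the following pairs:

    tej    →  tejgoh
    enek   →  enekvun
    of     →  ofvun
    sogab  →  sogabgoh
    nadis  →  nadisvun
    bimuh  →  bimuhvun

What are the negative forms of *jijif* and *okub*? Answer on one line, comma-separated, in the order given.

jijifvun, okubgoh

The suffix is conditioned by the final consonant: -vun when the stem ends in a voiceless consonant (*enek*, *of*, *nadis*, *bimuh*); -goh when the stem ends in a voiced consonant (*tej*, *sogab*).
*jijif*: final consonant = /f/, voiceless → -vun → *jijifvun*.
The final consonant of *okub* is /b/, which is voiced, so the suffix is -goh, giving *okubgoh*.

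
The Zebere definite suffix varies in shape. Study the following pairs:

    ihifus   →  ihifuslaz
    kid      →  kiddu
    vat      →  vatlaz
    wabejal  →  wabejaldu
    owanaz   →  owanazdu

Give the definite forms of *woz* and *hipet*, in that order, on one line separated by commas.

wozdu, hipetlaz

The alternation tracks the final consonant of the stem — -laz when the stem ends in a voiceless consonant (*ihifus*, *vat*); -du when the stem ends in a voiced consonant (*kid*, *wabejal*, *owanaz*).
Since the final consonant of *woz* is /z/ (voiced), it takes -du, giving *wozdu*.
*hipet*: final consonant = /t/, voiceless → -laz → *hipetlaz*.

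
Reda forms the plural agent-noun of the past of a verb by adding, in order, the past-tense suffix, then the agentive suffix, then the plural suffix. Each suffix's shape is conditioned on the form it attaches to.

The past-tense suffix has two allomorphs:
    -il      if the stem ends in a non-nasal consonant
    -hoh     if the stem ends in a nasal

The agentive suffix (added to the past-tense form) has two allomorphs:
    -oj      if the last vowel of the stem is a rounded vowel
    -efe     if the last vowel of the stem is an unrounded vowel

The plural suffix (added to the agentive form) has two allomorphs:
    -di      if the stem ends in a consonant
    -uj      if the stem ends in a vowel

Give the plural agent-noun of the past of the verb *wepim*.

wepimhohojdi

Since the final consonant of *wepim* is /m/ (a nasal), it takes -hoh, giving *wepimhoh*.
The last vowel of the past-tense form *wepimhoh* is /o/, which is a rounded vowel, so the agentive suffix is -oj, giving *wepimhohoj*.
Since the final sound of the agentive form *wepimhohoj* is /j/ (a consonant), it takes -di, giving *wepimhohojdi*.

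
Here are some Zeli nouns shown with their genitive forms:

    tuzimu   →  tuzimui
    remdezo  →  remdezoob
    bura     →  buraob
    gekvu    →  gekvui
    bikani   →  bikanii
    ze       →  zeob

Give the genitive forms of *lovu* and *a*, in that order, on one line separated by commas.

The pattern is height harmony: -i when the last vowel of the stem is a high vowel (*tuzimu*, *gekvu*, *bikani*); -ob when the last vowel of the stem is a non-high vowel (*remdezo*, *bura*, *ze*).
Since the last vowel of *lovu* is /u/ (a high vowel), it takes -i, giving *lovui*.
Since the last vowel of *a* is /a/ (a non-high vowel), it takes -ob, giving *aob*.

lovui, aob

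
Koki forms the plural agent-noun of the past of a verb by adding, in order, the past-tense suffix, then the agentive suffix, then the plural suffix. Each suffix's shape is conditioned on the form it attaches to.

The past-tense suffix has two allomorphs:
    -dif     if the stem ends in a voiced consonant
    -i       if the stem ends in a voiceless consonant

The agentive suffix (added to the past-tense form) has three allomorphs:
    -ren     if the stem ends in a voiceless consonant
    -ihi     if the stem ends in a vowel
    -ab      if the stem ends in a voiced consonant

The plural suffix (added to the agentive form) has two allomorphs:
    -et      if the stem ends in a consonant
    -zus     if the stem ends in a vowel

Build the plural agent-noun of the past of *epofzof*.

epofzofiihizus

Since the final consonant of *epofzof* is /f/ (voiceless), it takes -i, giving *epofzofi*.
The final sound of the past-tense form *epofzofi* is /i/, which is a vowel, so the agentive suffix is -ihi, giving *epofzofiihi*.
The final sound of the agentive form *epofzofiihi* is /i/, which is a vowel, so the plural suffix is -zus, giving *epofzofiihizus*.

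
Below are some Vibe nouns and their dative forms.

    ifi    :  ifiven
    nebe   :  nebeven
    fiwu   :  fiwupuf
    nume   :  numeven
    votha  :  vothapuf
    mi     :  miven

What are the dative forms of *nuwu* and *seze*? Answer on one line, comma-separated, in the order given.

Looking at the last vowel of each stem: -ven when the last vowel of the stem is a front vowel (*ifi*, *nebe*, *nume*, *mi*); -puf when the last vowel of the stem is a back vowel (*fiwu*, *votha*).
Since the last vowel of *nuwu* is /u/ (a back vowel), it takes -puf, giving *nuwupuf*.
The last vowel of *seze* is /e/, which is a front vowel, so the suffix is -ven, giving *sezeven*.

nuwupuf, sezeven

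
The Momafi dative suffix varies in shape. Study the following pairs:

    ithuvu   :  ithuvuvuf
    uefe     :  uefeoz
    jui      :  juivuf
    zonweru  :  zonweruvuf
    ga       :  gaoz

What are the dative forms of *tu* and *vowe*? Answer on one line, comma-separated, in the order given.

tuvuf, voweoz

The pattern is height harmony: -vuf when the last vowel of the stem is a high vowel (*ithuvu*, *jui*, *zonweru*); -oz when the last vowel of the stem is a non-high vowel (*uefe*, *ga*).
The last vowel of *tu* is /u/, which is a high vowel, so the suffix is -vuf, giving *tuvuf*.
*vowe* — last vowel /e/ (a non-high vowel) → -oz → *voweoz*.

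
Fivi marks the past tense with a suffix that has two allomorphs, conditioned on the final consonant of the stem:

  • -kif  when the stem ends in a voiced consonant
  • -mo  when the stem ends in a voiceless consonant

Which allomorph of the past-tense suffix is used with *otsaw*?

-kif

Since the final consonant of *otsaw* is /w/ (voiced), it takes -kif.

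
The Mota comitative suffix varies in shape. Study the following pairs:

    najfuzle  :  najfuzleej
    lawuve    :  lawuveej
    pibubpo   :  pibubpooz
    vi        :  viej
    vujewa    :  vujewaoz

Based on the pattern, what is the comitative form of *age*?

The suffix is conditioned by the last vowel: -ej when the last vowel of the stem is a front vowel (*najfuzle*, *lawuve*, *vi*); -oz when the last vowel of the stem is a back vowel (*pibubpo*, *vujewa*).
*age*: last vowel = /e/, a front vowel → -ej → *ageej*.

ageej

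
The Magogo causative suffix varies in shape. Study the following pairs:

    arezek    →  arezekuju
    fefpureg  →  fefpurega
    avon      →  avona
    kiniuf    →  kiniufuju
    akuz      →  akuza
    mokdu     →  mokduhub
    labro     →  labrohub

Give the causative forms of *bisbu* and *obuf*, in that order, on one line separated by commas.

bisbuhub, obufuju

The suffix is conditioned by the final sound: -uju when the stem ends in a voiceless consonant (*arezek*, *kiniuf*); -a when the stem ends in a voiced consonant (*fefpureg*, *avon*, *akuz*); -hub when the stem ends in a vowel (*mokdu*, *labro*).
Since the final sound of *bisbu* is /u/ (a vowel), it takes -hub, giving *bisbuhub*.
Since the final sound of *obuf* is /f/ (a voiceless consonant), it takes -uju, giving *obufuju*.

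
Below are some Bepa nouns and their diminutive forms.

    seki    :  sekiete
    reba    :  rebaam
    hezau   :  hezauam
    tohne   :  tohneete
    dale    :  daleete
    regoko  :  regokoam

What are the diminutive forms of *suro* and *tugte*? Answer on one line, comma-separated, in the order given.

The alternation tracks the last vowel of the stem — -ete when the last vowel of the stem is a front vowel (*seki*, *tohne*, *dale*); -am when the last vowel of the stem is a back vowel (*reba*, *hezau*, *regoko*).
The last vowel of *suro* is /o/, which is a back vowel, so the suffix is -am, giving *suroam*.
*tugte*: last vowel = /e/, a front vowel → -ete → *tugteete*.

suroam, tugteete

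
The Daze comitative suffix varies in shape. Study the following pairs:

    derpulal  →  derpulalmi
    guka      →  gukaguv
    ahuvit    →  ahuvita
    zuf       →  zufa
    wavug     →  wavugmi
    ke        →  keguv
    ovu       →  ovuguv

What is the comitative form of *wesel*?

weselmi

The suffix is conditioned by the final sound: -a when the stem ends in a voiceless consonant (*ahuvit*, *zuf*); -mi when the stem ends in a voiced consonant (*derpulal*, *wavug*); -guv when the stem ends in a vowel (*guka*, *ke*, *ovu*).
*wesel* — final sound /l/ (a voiced consonant) → -mi → *weselmi*.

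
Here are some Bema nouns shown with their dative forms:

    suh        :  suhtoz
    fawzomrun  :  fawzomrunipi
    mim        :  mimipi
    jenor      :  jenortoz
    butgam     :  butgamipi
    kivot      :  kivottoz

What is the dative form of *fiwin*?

fiwinipi

The pattern is nasality of the final consonant: -ipi when the stem ends in a nasal (*fawzomrun*, *mim*, *butgam*); -toz when the stem ends in a non-nasal consonant (*suh*, *jenor*, *kivot*).
The final consonant of *fiwin* is /n/, which is a nasal, so the suffix is -ipi, giving *fiwinipi*.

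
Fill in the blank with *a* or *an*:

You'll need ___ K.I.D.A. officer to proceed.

The indefinite article is chosen by the initial *sound* of the following word, not its spelling.
The initialism *K.I.D.A.* is read letter by letter; the first letter, K, is pronounced /keɪ/, which begins with a consonant sound.
So the article is *a*: You'll need a K.I.D.A. officer to proceed.

a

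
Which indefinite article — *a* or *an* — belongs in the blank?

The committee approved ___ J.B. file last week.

a

The indefinite article is chosen by the initial *sound* of the following word, not its spelling.
The initialism *J.B.* is read letter by letter; the first letter, J, is pronounced /dʒeɪ/, which begins with a consonant sound.
So the article is *a*: The committee approved a J.B. file last week.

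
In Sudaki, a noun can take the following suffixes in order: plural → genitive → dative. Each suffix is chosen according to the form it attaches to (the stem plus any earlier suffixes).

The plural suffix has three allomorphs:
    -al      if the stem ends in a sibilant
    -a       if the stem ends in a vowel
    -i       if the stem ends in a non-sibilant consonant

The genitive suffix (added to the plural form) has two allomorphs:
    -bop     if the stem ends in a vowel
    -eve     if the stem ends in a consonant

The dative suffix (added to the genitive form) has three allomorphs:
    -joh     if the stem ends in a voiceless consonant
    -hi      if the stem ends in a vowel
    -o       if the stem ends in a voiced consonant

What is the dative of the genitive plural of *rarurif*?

The final sound of *rarurif* is /f/, which is a non-sibilant consonant, so the plural suffix is -i, giving *rarurifi*.
The plural form *rarurifi*: final sound = /i/, a vowel → -bop → *rarurifibop*.
The final sound of the genitive form *rarurifibop* is /p/, which is a voiceless consonant, so the dative suffix is -joh, giving *rarurifibopjoh*.

rarurifibopjoh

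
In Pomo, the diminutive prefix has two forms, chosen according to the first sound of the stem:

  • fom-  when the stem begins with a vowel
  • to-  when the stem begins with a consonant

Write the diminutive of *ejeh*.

fomejeh

*ejeh*: first sound = /e/, a vowel → fom- → *fomejeh*.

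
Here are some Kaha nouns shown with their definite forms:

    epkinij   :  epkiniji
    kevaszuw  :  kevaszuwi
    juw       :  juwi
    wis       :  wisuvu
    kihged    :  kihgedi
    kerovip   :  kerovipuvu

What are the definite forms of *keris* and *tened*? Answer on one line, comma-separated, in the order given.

The pattern is voicing of the final consonant: -uvu when the stem ends in a voiceless consonant (*wis*, *kerovip*); -i when the stem ends in a voiced consonant (*epkinij*, *kevaszuw*, *juw*, *kihged*).
*keris* — final consonant /s/ (voiceless) → -uvu → *kerisuvu*.
*tened* — final consonant /d/ (voiced) → -i → *tenedi*.

kerisuvu, tenedi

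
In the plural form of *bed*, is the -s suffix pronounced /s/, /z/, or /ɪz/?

The stem *bed* ends in a voiced non-sibilant sound.
The plural suffix surfaces as /ɪz/ after sibilants, /s/ after other voiceless consonants, and /z/ after other voiced sounds.
So the plural -s on *bed* is pronounced /z/.

/z/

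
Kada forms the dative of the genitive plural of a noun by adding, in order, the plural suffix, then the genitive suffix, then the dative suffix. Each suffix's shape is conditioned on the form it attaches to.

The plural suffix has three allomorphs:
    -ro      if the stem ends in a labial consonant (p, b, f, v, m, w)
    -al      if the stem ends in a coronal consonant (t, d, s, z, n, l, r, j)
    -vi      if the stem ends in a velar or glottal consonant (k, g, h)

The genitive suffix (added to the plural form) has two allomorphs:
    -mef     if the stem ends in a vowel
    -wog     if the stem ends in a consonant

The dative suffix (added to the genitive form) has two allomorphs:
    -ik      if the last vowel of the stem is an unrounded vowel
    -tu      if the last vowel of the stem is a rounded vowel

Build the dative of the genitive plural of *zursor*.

*zursor*: final consonant = /r/, coronal → -al → *zursoral*.
The final sound of the plural form *zursoral* is /l/, which is a consonant, so the genitive suffix is -wog, giving *zursoralwog*.
The genitive form *zursoralwog*: last vowel = /o/, a rounded vowel → -tu → *zursoralwogtu*.

zursoralwogtu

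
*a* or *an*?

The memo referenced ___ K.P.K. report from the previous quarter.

a

The indefinite article is chosen by the initial *sound* of the following word, not its spelling.
The initialism *K.P.K.* is read letter by letter; the first letter, K, is pronounced /keɪ/, which begins with a consonant sound.
So the article is *a*: The memo referenced a K.P.K. report from the previous quarter.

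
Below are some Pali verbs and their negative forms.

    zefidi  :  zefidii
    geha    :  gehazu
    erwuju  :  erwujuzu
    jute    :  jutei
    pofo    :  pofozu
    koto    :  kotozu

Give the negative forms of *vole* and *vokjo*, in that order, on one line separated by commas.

volei, vokjozu

Looking at the last vowel of each stem: -i when the last vowel of the stem is a front vowel (*zefidi*, *jute*); -zu when the last vowel of the stem is a back vowel (*geha*, *erwuju*, *pofo*, *koto*).
The last vowel of *vole* is /e/, which is a front vowel, so the suffix is -i, giving *volei*.
Since the last vowel of *vokjo* is /o/ (a back vowel), it takes -zu, giving *vokjozu*.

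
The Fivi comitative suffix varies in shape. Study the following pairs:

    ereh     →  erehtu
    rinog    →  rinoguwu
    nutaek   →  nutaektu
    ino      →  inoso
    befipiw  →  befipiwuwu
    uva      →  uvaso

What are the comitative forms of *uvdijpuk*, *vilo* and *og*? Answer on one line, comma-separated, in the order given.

The suffix is conditioned by the final sound: -tu when the stem ends in a voiceless consonant (*ereh*, *nutaek*); -uwu when the stem ends in a voiced consonant (*rinog*, *befipiw*); -so when the stem ends in a vowel (*ino*, *uva*).
*uvdijpuk*: final sound = /k/, a voiceless consonant → -tu → *uvdijpuktu*.
*vilo*: final sound = /o/, a vowel → -so → *viloso*.
The final sound of *og* is /g/, which is a voiced consonant, so the suffix is -uwu, giving *oguwu*.

uvdijpuktu, viloso, oguwu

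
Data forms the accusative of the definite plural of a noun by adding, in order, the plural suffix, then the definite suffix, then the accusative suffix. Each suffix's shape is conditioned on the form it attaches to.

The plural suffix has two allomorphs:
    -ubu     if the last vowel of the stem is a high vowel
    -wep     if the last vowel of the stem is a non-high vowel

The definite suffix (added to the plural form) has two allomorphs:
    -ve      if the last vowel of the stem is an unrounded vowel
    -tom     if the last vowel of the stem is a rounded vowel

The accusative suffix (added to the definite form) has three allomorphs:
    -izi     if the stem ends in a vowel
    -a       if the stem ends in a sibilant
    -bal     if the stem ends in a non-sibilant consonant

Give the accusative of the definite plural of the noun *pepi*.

pepiubutombal

*pepi* — last vowel /i/ (a high vowel) → -ubu → *pepiubu*.
Since the last vowel of the plural form *pepiubu* is /u/ (a rounded vowel), it takes -tom, giving *pepiubutom*.
The final sound of the definite form *pepiubutom* is /m/, which is a non-sibilant consonant, so the accusative suffix is -bal, giving *pepiubutombal*.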